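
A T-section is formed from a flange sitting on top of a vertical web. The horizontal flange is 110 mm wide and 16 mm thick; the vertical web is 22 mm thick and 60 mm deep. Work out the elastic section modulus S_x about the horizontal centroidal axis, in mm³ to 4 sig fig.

Split into non-overlapping primitives; take the origin at the lower-left of the bounding box.
Flange: 110 × 16, A = 1 760 mm², y = 68 mm, Ī = 37546.7 mm⁴.
Web: 22 × 60, A = 1 320 mm², y = 30 mm, Ī = 396 000 mm⁴.
Centroid: ȳ = ΣA·y / ΣA = 51.7143 mm.
Transfer each piece to the horizontal centroidal axis using Ī + A·d² with d = y − 51.7143:
  flange: d = 16.2857 mm → contributes +504 342 mm⁴
  web: d = -21.7143 mm → contributes +1 018 393 mm⁴
Total I = 1 522 735 mm⁴.
Extreme fibre distance c = 51.7143 mm; S = I/c = 29445.2 mm³.

S_x ≈ 2.945 × 10⁴ mm³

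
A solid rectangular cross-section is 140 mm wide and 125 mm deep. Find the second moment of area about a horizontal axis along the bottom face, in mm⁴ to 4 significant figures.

The section: 140 × 125, A = 17 500 mm², y = 62.5 mm, Ī = 22 786 458 mm⁴.
Transfer it to the bottom edge using Ī + A·d² with d = y − 0:
  the section: d = 62.5 mm → contributes +91 145 833 mm⁴
Total I = 91 145 833 mm⁴.

I_base ≈ 9.115 × 10⁷ mm⁴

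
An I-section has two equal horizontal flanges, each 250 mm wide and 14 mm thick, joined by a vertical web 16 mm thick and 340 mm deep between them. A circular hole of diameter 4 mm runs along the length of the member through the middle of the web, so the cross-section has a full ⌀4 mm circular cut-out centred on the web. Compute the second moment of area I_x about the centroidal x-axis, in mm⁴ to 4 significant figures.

Break the section into simple shapes (no overlaps), measuring from the bottom-left corner of the bounding box.
Bottom flange: 250 × 14, A = 3 500 mm², y = 7 mm, Ī = 57166.7 mm⁴.
Web: 16 × 340, A = 5 440 mm², y = 184 mm, Ī = 52 405 333 mm⁴.
Top flange: 250 × 14, A = 3 500 mm², y = 361 mm, Ī = 57166.7 mm⁴.
Hole (subtracted): ⌀4, A = 12.5664 mm², y = 184 mm, Ī = 12.5664 mm⁴.
By symmetry the centroid is at mid-height, ȳ = 184 mm.
Transfer each piece to the centroidal x-axis using Ī + A·d² with d = y − 184:
  bottom flange: d = -177 mm → contributes +109 708 667 mm⁴
  web: d = 0 mm → contributes +52 405 333 mm⁴
  top flange: d = 177 mm → contributes +109 708 667 mm⁴
  hole: d = 0 mm → contributes −12.5664 mm⁴
Total I = 271 822 654 mm⁴.

I_x ≈ 2.718 × 10⁸ mm⁴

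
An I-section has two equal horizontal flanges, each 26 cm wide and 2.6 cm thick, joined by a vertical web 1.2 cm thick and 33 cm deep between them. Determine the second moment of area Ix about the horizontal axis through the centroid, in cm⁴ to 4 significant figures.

Ix ≈ 4.651 × 10⁴ cm⁴

Split into non-overlapping primitives; take the origin at the lower-left of the bounding box.
Bottom flange: 26 × 2.6, A = 67.6 cm², y = 1.3 cm, Ī = 38.0813 cm⁴.
Web: 1.2 × 33, A = 39.6 cm², y = 19.1 cm, Ī = 3593.7 cm⁴.
Top flange: 26 × 2.6, A = 67.6 cm², y = 36.9 cm, Ī = 38.0813 cm⁴.
By symmetry the centroid is at mid-height, ȳ = 19.1 cm.
Transfer each piece to the horizontal axis through the centroid using Ī + A·d² with d = y − 19.1:
  bottom flange: d = -17.8 cm → contributes +21456.5 cm⁴
  web: d = 0 cm → contributes +3593.7 cm⁴
  top flange: d = 17.8 cm → contributes +21456.5 cm⁴
Total I = 46506.6 cm⁴.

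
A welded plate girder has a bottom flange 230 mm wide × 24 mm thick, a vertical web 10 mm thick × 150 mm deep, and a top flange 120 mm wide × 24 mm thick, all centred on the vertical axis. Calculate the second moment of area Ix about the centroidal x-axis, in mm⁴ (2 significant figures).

Ix ≈ 6.1 × 10⁷ mm⁴

Split into non-overlapping primitives; take the origin at the lower-left of the bounding box.
Bottom plate: 230 × 24, A = 5 520 mm², y = 12 mm, Ī = 264 960 mm⁴.
Web plate: 10 × 150, A = 1 500 mm², y = 99 mm, Ī = 2 812 500 mm⁴.
Top plate: 120 × 24, A = 2 880 mm², y = 186 mm, Ī = 138 240 mm⁴.
Centroid: ȳ = ΣA·y / ΣA = 75.8 mm.
Transfer each piece to the centroidal x-axis using Ī + A·d² with d = y − 75.8:
  bottom plate: d = -63.8 mm → contributes +22 733 789 mm⁴
  web plate: d = 23.2 mm → contributes +3 619 860 mm⁴
  top plate: d = 110.2 mm → contributes +35 113 075 mm⁴
Total I = 61 466 724 mm⁴.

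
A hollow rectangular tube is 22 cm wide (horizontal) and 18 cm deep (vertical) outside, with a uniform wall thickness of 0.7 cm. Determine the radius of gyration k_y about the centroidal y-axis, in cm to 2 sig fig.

k_y ≈ 8.5 cm

Decompose the section into non-overlapping parts with the origin at the bottom-left of its bounding rectangle.
Outer rectangle: 22 × 18, A = 396 cm², x = 11 cm, Ī = 15 972 cm⁴.
Inner void (subtracted): 20.6 × 16.6, A = 342 cm², x = 11 cm, Ī = 12 093 cm⁴.
By symmetry the centroid is at mid-width, x̄ = 11 cm.
All pieces are centred on the centroidal y-axis, so I = ΣĪ (holes subtracted) = 3 879 cm⁴.
Radius of gyration: k = √(I/A) = √(3 879 / 54.04) = 8.472 cm.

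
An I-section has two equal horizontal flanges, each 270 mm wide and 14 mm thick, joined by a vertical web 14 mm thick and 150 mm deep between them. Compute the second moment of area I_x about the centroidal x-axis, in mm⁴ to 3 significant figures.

I_x ≈ 5.49 × 10⁷ mm⁴

Decompose the section into non-overlapping parts with the origin at the bottom-left of its bounding rectangle.
Bottom flange: 270 × 14, A = 3 780 mm², y = 7 mm, Ī = 61 740 mm⁴.
Web: 14 × 150, A = 2 100 mm², y = 89 mm, Ī = 3 937 500 mm⁴.
Top flange: 270 × 14, A = 3 780 mm², y = 171 mm, Ī = 61 740 mm⁴.
By symmetry the centroid is at mid-height, ȳ = 89 mm.
Transfer each piece to the centroidal x-axis using Ī + A·d² with d = y − 89:
  bottom flange: d = -82 mm → contributes +25 478 460 mm⁴
  web: d = 0 mm → contributes +3 937 500 mm⁴
  top flange: d = 82 mm → contributes +25 478 460 mm⁴
Total I = 54 894 420 mm⁴.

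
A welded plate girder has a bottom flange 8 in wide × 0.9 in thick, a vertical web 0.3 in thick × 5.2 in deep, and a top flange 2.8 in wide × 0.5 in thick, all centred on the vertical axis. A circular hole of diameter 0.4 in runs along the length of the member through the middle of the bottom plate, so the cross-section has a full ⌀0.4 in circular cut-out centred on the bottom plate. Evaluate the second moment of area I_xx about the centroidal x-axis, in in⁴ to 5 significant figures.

Split into non-overlapping primitives; take the origin at the lower-left of the bounding box.
Bottom plate: 8 × 0.9, A = 7.2 in², y = 0.45 in, Ī = 0.486 in⁴.
Web plate: 0.3 × 5.2, A = 1.56 in², y = 3.5 in, Ī = 3.5152 in⁴.
Top plate: 2.8 × 0.5, A = 1.4 in², y = 6.35 in, Ī = 0.02916667 in⁴.
Hole (subtracted): ⌀0.4, A = 0.1256637 in², y = 0.45 in, Ī = 0.001256637 in⁴.
Centroid: ȳ = ΣA·y / ΣA = 1.747345 in.
Transfer each piece to the centroidal x-axis using Ī + A·d² with d = y − 1.747345:
  bottom plate: d = -1.297345 in → contributes +12.60436 in⁴
  web plate: d = 1.752655 in → contributes +8.307205 in⁴
  top plate: d = 4.602655 in → contributes +29.68737 in⁴
  hole: d = -1.297345 in → contributes −0.2127619 in⁴
Total I = 50.38617 in⁴.

I_xx ≈ 50.386 in⁴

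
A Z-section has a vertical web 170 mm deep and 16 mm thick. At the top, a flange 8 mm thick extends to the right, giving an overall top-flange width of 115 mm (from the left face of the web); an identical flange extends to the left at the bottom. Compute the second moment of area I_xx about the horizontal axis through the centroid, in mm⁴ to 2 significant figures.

I_xx ≈ 1.7 × 10⁷ mm⁴

Break the section into simple shapes (no overlaps), measuring from the bottom-left corner of the bounding box.
Web: 16 × 170, A = 2 720 mm², y = 85 mm, Ī = 6 550 667 mm⁴.
Top flange (beyond web): 99 × 8, A = 792 mm², y = 166 mm, Ī = 4 224 mm⁴.
Bottom flange (beyond web): 99 × 8, A = 792 mm², y = 4 mm, Ī = 4 224 mm⁴.
Centroid: ȳ = ΣA·y / ΣA = 85 mm.
Transfer each piece to the horizontal axis through the centroid using Ī + A·d² with d = y − 85:
  web: d = 0 mm → contributes +6 550 667 mm⁴
  top flange (beyond web): d = 81 mm → contributes +5 200 536 mm⁴
  bottom flange (beyond web): d = -81 mm → contributes +5 200 536 mm⁴
Total I = 16 951 739 mm⁴.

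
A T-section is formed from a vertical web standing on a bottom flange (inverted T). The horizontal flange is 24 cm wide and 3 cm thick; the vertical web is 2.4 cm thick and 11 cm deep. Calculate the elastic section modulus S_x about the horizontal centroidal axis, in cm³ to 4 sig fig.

S_x ≈ 119.3 cm³

Treat the section as a set of non-overlapping primitives; coordinates are from the bounding-box lower-left.
Flange: 24 × 3, A = 72 cm², y = 1.5 cm, Ī = 54 cm⁴.
Web: 2.4 × 11, A = 26.4 cm², y = 8.5 cm, Ī = 266.2 cm⁴.
Centroid: ȳ = ΣA·y / ΣA = 3.37805 cm.
Transfer each piece to the horizontal centroidal axis using Ī + A·d² with d = y − 3.37805:
  flange: d = -1.87805 cm → contributes +307.949 cm⁴
  web: d = 5.12195 cm → contributes +958.788 cm⁴
Total I = 1266.74 cm⁴.
Extreme fibre distance c = 10.622 cm; S = I/c = 119.256 cm³.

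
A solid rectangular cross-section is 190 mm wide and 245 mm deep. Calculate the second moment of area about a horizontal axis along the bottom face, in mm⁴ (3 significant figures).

The section: 190 × 245, A = 46 550 mm², y = 122.5 mm, Ī = 232 846 979 mm⁴.
Transfer it to the bottom edge using Ī + A·d² with d = y − 0:
  the section: d = 122.5 mm → contributes +931 387 917 mm⁴
Total I = 931 387 917 mm⁴.

I_base ≈ 9.31 × 10⁸ mm⁴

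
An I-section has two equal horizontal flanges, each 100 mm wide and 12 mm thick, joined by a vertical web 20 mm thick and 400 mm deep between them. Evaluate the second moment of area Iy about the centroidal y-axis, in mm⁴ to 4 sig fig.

Decompose the section into non-overlapping parts with the origin at the bottom-left of its bounding rectangle.
Bottom flange: 100 × 12, A = 1 200 mm², x = 50 mm, Ī = 1 000 000 mm⁴.
Web: 20 × 400, A = 8 000 mm², x = 50 mm, Ī = 266 667 mm⁴.
Top flange: 100 × 12, A = 1 200 mm², x = 50 mm, Ī = 1 000 000 mm⁴.
By symmetry the centroid is at mid-width, x̄ = 50 mm.
All pieces are centred on the centroidal y-axis, so I = ΣĪ = 2 266 667 mm⁴.

Iy ≈ 2.267 × 10⁶ mm⁴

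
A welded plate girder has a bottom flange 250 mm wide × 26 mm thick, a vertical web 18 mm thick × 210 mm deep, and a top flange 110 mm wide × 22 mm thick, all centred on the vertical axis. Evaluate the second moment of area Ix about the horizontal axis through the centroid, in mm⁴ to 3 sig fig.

Decompose the section into non-overlapping parts with the origin at the bottom-left of its bounding rectangle.
Bottom plate: 250 × 26, A = 6 500 mm², y = 13 mm, Ī = 366 167 mm⁴.
Web plate: 18 × 210, A = 3 780 mm², y = 131 mm, Ī = 13 891 500 mm⁴.
Top plate: 110 × 22, A = 2 420 mm², y = 247 mm, Ī = 97 607 mm⁴.
Centroid: ȳ = ΣA·y / ΣA = 92.71 mm.
Transfer each piece to the horizontal axis through the centroid using Ī + A·d² with d = y − 92.71:
  bottom plate: d = -79.71 mm → contributes +41 665 358 mm⁴
  web plate: d = 38.29 mm → contributes +19 433 381 mm⁴
  top plate: d = 154.29 mm → contributes +57 706 508 mm⁴
Total I = 118 805 247 mm⁴.

Ix ≈ 1.19 × 10⁸ mm⁴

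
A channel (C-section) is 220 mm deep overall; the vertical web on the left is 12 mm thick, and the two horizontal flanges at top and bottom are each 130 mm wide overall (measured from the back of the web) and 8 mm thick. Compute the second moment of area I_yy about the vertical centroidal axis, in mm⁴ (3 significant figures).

I_yy ≈ 6.87 × 10⁶ mm⁴

Break the section into simple shapes (no overlaps), measuring from the bottom-left corner of the bounding box.
Web: 12 × 220, A = 2 640 mm², x = 6 mm, Ī = 31 680 mm⁴.
Top flange (beyond web): 118 × 8, A = 944 mm², x = 71 mm, Ī = 1 095 355 mm⁴.
Bottom flange (beyond web): 118 × 8, A = 944 mm², x = 71 mm, Ī = 1 095 355 mm⁴.
Centroid: x̄ = ΣA·x / ΣA = 33.102 mm.
Transfer each piece to the vertical centroidal axis using Ī + A·d² with d = x − 33.102:
  web: d = -27.102 mm → contributes +1 970 876 mm⁴
  top flange (beyond web): d = 37.898 mm → contributes +2 451 149 mm⁴
  bottom flange (beyond web): d = 37.898 mm → contributes +2 451 149 mm⁴
Total I = 6 873 174 mm⁴.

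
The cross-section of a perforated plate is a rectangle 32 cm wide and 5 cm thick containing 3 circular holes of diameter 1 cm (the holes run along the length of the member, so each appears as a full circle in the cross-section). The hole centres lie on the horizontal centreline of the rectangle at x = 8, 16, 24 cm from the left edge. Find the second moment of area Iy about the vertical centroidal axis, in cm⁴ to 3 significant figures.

Split into non-overlapping primitives; take the origin at the lower-left of the bounding box.
Plate: 32 × 5, A = 160 cm², x = 16 cm, Ī = 13 653 cm⁴.
Hole 1 (subtracted): ⌀1, A = 0.7854 cm², x = 8 cm, Ī = 0.049087 cm⁴.
Hole 2 (subtracted): ⌀1, A = 0.7854 cm², x = 16 cm, Ī = 0.049087 cm⁴.
Hole 3 (subtracted): ⌀1, A = 0.7854 cm², x = 24 cm, Ī = 0.049087 cm⁴.
By symmetry the centroid is at mid-width, x̄ = 16 cm.
Transfer each piece to the vertical centroidal axis using Ī + A·d² with d = x − 16:
  plate: d = 0 cm → contributes +13 653 cm⁴
  hole 1: d = -8 cm → contributes −50.315 cm⁴
  hole 2: d = 0 cm → contributes −0.049087 cm⁴
  hole 3: d = 8 cm → contributes −50.315 cm⁴
Total I = 13 553 cm⁴.

Iy ≈ 1.36 × 10⁴ cm⁴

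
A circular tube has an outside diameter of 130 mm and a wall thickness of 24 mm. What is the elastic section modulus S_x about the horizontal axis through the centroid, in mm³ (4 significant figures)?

S_x ≈ 1.815 × 10⁵ mm³

Split into non-overlapping primitives; take the origin at the lower-left of the bounding box.
Outer circle: ⌀130, A = 13273.2 mm², y = 65 mm, Ī = 14 019 848 mm⁴.
Bore (subtracted): ⌀82, A = 5281.02 mm², y = 65 mm, Ī = 2 219 347 mm⁴.
By symmetry the centroid is at mid-height, ȳ = 65 mm.
All pieces are centred on the horizontal axis through the centroid, so I = ΣĪ (holes subtracted) = 11 800 501 mm⁴.
Extreme fibre distance c = 65 mm; S = I/c = 181 546 mm³.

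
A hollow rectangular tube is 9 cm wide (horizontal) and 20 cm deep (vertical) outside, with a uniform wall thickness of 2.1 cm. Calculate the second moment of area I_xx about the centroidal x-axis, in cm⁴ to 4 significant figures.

Break the section into simple shapes (no overlaps), measuring from the bottom-left corner of the bounding box.
Outer rectangle: 9 × 20, A = 180 cm², y = 10 cm, Ī = 6 000 cm⁴.
Inner void (subtracted): 4.8 × 15.8, A = 75.84 cm², y = 10 cm, Ī = 1577.72 cm⁴.
By symmetry the centroid is at mid-height, ȳ = 10 cm.
All pieces are centred on the centroidal x-axis, so I = ΣĪ (holes subtracted) = 4422.28 cm⁴.

I_xx ≈ 4422 cm⁴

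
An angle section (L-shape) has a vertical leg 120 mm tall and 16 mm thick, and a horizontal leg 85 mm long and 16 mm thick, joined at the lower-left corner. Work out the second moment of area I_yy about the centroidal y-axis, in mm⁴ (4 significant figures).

Break the section into simple shapes (no overlaps), measuring from the bottom-left corner of the bounding box.
Vertical leg: 16 × 120, A = 1 920 mm², x = 8 mm, Ī = 40 960 mm⁴.
Horizontal leg (remainder): 69 × 16, A = 1 104 mm², x = 50.5 mm, Ī = 438 012 mm⁴.
Centroid: x̄ = ΣA·x / ΣA = 23.5159 mm.
Transfer each piece to the centroidal y-axis using Ī + A·d² with d = x − 23.5159:
  vertical leg: d = -15.5159 mm → contributes +503 185 mm⁴
  horizontal leg (remainder): d = 26.9841 mm → contributes +1 241 882 mm⁴
Total I = 1 745 067 mm⁴.

I_yy ≈ 1.745 × 10⁶ mm⁴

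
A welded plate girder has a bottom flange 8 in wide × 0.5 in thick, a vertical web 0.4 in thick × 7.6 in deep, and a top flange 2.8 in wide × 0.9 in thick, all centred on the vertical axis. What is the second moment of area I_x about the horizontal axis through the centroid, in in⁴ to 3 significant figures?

I_x ≈ 123 in⁴

Split into non-overlapping primitives; take the origin at the lower-left of the bounding box.
Bottom plate: 8 × 0.5, A = 4 in², y = 0.25 in, Ī = 0.083333 in⁴.
Web plate: 0.4 × 7.6, A = 3.04 in², y = 4.3 in, Ī = 14.633 in⁴.
Top plate: 2.8 × 0.9, A = 2.52 in², y = 8.55 in, Ī = 0.1701 in⁴.
Centroid: ȳ = ΣA·y / ΣA = 3.7257 in.
Transfer each piece to the horizontal axis through the centroid using Ī + A·d² with d = y − 3.7257:
  bottom plate: d = -3.4757 in → contributes +48.406 in⁴
  web plate: d = 0.57427 in → contributes +15.635 in⁴
  top plate: d = 4.8243 in → contributes +58.819 in⁴
Total I = 122.86 in⁴.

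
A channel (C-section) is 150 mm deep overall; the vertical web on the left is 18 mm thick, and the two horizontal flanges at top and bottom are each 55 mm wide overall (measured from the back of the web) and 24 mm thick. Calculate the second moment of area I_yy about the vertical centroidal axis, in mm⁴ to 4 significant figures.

Treat the section as a set of non-overlapping primitives; coordinates are from the bounding-box lower-left.
Web: 18 × 150, A = 2 700 mm², x = 9 mm, Ī = 72 900 mm⁴.
Top flange (beyond web): 37 × 24, A = 888 mm², x = 36.5 mm, Ī = 101 306 mm⁴.
Bottom flange (beyond web): 37 × 24, A = 888 mm², x = 36.5 mm, Ī = 101 306 mm⁴.
Centroid: x̄ = ΣA·x / ΣA = 19.9115 mm.
Transfer each piece to the vertical centroidal axis using Ī + A·d² with d = x − 19.9115:
  web: d = -10.9115 mm → contributes +394 366 mm⁴
  top flange (beyond web): d = 16.5885 mm → contributes +345 664 mm⁴
  bottom flange (beyond web): d = 16.5885 mm → contributes +345 664 mm⁴
Total I = 1 085 693 mm⁴.

I_yy ≈ 1.086 × 10⁶ mm⁴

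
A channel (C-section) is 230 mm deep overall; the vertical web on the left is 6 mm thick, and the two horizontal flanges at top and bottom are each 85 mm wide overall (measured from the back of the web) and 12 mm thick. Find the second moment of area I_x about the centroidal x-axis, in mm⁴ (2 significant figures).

I_x ≈ 2.9 × 10⁷ mm⁴

Break the section into simple shapes (no overlaps), measuring from the bottom-left corner of the bounding box.
Web: 6 × 230, A = 1 380 mm², y = 115 mm, Ī = 6 083 500 mm⁴.
Top flange (beyond web): 79 × 12, A = 948 mm², y = 224 mm, Ī = 11 376 mm⁴.
Bottom flange (beyond web): 79 × 12, A = 948 mm², y = 6 mm, Ī = 11 376 mm⁴.
By symmetry the centroid is at mid-height, ȳ = 115 mm.
Transfer each piece to the centroidal x-axis using Ī + A·d² with d = y − 115:
  web: d = 0 mm → contributes +6 083 500 mm⁴
  top flange (beyond web): d = 109 mm → contributes +11 274 564 mm⁴
  bottom flange (beyond web): d = -109 mm → contributes +11 274 564 mm⁴
Total I = 28 632 628 mm⁴.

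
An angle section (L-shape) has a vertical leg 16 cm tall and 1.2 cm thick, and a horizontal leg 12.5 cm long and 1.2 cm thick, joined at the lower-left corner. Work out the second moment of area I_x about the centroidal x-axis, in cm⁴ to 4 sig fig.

I_x ≈ 846.4 cm⁴

Treat the section as a set of non-overlapping primitives; coordinates are from the bounding-box lower-left.
Vertical leg: 1.2 × 16, A = 19.2 cm², y = 8 cm, Ī = 409.6 cm⁴.
Horizontal leg (remainder): 11.3 × 1.2, A = 13.56 cm², y = 0.6 cm, Ī = 1.6272 cm⁴.
Centroid: ȳ = ΣA·y / ΣA = 4.937 cm.
Transfer each piece to the centroidal x-axis using Ī + A·d² with d = y − 4.937:
  vertical leg: d = 3.063 cm → contributes +589.734 cm⁴
  horizontal leg (remainder): d = -4.337 cm → contributes +256.685 cm⁴
Total I = 846.419 cm⁴.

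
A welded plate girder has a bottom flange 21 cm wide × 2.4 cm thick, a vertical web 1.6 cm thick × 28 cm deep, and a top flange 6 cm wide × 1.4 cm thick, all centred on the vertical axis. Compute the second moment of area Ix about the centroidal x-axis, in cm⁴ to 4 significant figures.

Treat the section as a set of non-overlapping primitives; coordinates are from the bounding-box lower-left.
Bottom plate: 21 × 2.4, A = 50.4 cm², y = 1.2 cm, Ī = 24.192 cm⁴.
Web plate: 1.6 × 28, A = 44.8 cm², y = 16.4 cm, Ī = 2926.93 cm⁴.
Top plate: 6 × 1.4, A = 8.4 cm², y = 31.1 cm, Ī = 1.372 cm⁴.
Centroid: ȳ = ΣA·y / ΣA = 10.1973 cm.
Transfer each piece to the centroidal x-axis using Ī + A·d² with d = y − 10.1973:
  bottom plate: d = -8.9973 cm → contributes +4104.14 cm⁴
  web plate: d = 6.2027 cm → contributes +4650.55 cm⁴
  top plate: d = 20.9027 cm → contributes +3671.53 cm⁴
Total I = 12426.2 cm⁴.

Ix ≈ 1.243 × 10⁴ cm⁴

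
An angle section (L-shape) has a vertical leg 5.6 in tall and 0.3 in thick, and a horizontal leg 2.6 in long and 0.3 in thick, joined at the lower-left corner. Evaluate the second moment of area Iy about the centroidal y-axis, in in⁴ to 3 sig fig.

Treat the section as a set of non-overlapping primitives; coordinates are from the bounding-box lower-left.
Vertical leg: 0.3 × 5.6, A = 1.68 in², x = 0.15 in, Ī = 0.0126 in⁴.
Horizontal leg (remainder): 2.3 × 0.3, A = 0.69 in², x = 1.45 in, Ī = 0.30418 in⁴.
Centroid: x̄ = ΣA·x / ΣA = 0.52848 in.
Transfer each piece to the centroidal y-axis using Ī + A·d² with d = x − 0.52848:
  vertical leg: d = -0.37848 in → contributes +0.25326 in⁴
  horizontal leg (remainder): d = 0.92152 in → contributes +0.89012 in⁴
Total I = 1.1434 in⁴.

Iy ≈ 1.14 in⁴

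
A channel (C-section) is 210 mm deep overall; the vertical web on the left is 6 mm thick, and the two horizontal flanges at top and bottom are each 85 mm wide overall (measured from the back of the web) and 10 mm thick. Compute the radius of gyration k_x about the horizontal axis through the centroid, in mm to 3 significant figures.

k_x ≈ 84.8 mm

Split into non-overlapping primitives; take the origin at the lower-left of the bounding box.
Web: 6 × 210, A = 1 260 mm², y = 105 mm, Ī = 4 630 500 mm⁴.
Top flange (beyond web): 79 × 10, A = 790 mm², y = 205 mm, Ī = 6583.3 mm⁴.
Bottom flange (beyond web): 79 × 10, A = 790 mm², y = 5 mm, Ī = 6583.3 mm⁴.
By symmetry the centroid is at mid-height, ȳ = 105 mm.
Transfer each piece to the horizontal axis through the centroid using Ī + A·d² with d = y − 105:
  web: d = 0 mm → contributes +4 630 500 mm⁴
  top flange (beyond web): d = 100 mm → contributes +7 906 583 mm⁴
  bottom flange (beyond web): d = -100 mm → contributes +7 906 583 mm⁴
Total I = 20 443 667 mm⁴.
Radius of gyration: k = √(I/A) = √(20 443 667 / 2 840) = 84.844 mm.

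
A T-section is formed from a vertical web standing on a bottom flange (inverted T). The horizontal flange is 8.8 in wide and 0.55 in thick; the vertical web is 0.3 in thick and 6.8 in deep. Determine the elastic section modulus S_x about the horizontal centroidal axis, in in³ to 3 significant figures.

S_x ≈ 4.57 in³

Break the section into simple shapes (no overlaps), measuring from the bottom-left corner of the bounding box.
Flange: 8.8 × 0.55, A = 4.84 in², y = 0.275 in, Ī = 0.12201 in⁴.
Web: 0.3 × 6.8, A = 2.04 in², y = 3.95 in, Ī = 7.8608 in⁴.
Centroid: ȳ = ΣA·y / ΣA = 1.3647 in.
Transfer each piece to the horizontal centroidal axis using Ī + A·d² with d = y − 1.3647:
  flange: d = -1.0897 in → contributes +5.869 in⁴
  web: d = 2.5853 in → contributes +21.496 in⁴
Total I = 27.365 in⁴.
Extreme fibre distance c = 5.9853 in; S = I/c = 4.572 in³.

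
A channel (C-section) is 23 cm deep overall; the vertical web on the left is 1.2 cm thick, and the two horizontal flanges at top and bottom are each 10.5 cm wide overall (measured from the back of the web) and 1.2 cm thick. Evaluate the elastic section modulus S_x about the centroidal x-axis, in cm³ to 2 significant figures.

Break the section into simple shapes (no overlaps), measuring from the bottom-left corner of the bounding box.
Web: 1.2 × 23, A = 27.6 cm², y = 11.5 cm, Ī = 1 217 cm⁴.
Top flange (beyond web): 9.3 × 1.2, A = 11.16 cm², y = 22.4 cm, Ī = 1.339 cm⁴.
Bottom flange (beyond web): 9.3 × 1.2, A = 11.16 cm², y = 0.6 cm, Ī = 1.339 cm⁴.
By symmetry the centroid is at mid-height, ȳ = 11.5 cm.
Transfer each piece to the centroidal x-axis using Ī + A·d² with d = y − 11.5:
  web: d = 0 cm → contributes +1 217 cm⁴
  top flange (beyond web): d = 10.9 cm → contributes +1 327 cm⁴
  bottom flange (beyond web): d = -10.9 cm → contributes +1 327 cm⁴
Total I = 3 871 cm⁴.
Extreme fibre distance c = 11.5 cm; S = I/c = 336.6 cm³.

S_x ≈ 340 cm³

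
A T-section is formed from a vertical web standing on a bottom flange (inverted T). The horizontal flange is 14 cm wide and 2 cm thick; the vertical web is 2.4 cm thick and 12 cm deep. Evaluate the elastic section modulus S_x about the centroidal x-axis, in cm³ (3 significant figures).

Decompose the section into non-overlapping parts with the origin at the bottom-left of its bounding rectangle.
Flange: 14 × 2, A = 28 cm², y = 1 cm, Ī = 9.3333 cm⁴.
Web: 2.4 × 12, A = 28.8 cm², y = 8 cm, Ī = 345.6 cm⁴.
Centroid: ȳ = ΣA·y / ΣA = 4.5493 cm.
Transfer each piece to the centroidal x-axis using Ī + A·d² with d = y − 4.5493:
  flange: d = -3.5493 cm → contributes +362.06 cm⁴
  web: d = 3.4507 cm → contributes +688.53 cm⁴
Total I = 1050.6 cm⁴.
Extreme fibre distance c = 9.4507 cm; S = I/c = 111.17 cm³.

S_x ≈ 111 cm³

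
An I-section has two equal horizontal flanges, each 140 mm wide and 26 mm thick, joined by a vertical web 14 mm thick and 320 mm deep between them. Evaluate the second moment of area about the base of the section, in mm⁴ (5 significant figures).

I_base ≈ 6.6337 × 10⁸ mm⁴

Break the section into simple shapes (no overlaps), measuring from the bottom-left corner of the bounding box.
Bottom flange: 140 × 26, A = 3 640 mm², y = 13 mm, Ī = 205053.3 mm⁴.
Web: 14 × 320, A = 4 480 mm², y = 186 mm, Ī = 38 229 333 mm⁴.
Top flange: 140 × 26, A = 3 640 mm², y = 359 mm, Ī = 205053.3 mm⁴.
Transfer each piece to a horizontal axis along the bottom face using Ī + A·d² with d = y − 0:
  bottom flange: d = 13 mm → contributes +820213.3 mm⁴
  web: d = 186 mm → contributes +193 219 413 mm⁴
  top flange: d = 359 mm → contributes +469 331 893 mm⁴
Total I = 663 371 520 mm⁴.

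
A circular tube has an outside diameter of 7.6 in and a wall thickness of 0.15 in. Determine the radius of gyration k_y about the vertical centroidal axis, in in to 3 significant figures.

Decompose the section into non-overlapping parts with the origin at the bottom-left of its bounding rectangle.
Outer circle: ⌀7.6, A = 45.365 in², x = 3.8 in, Ī = 163.77 in⁴.
Bore (subtracted): ⌀7.3, A = 41.854 in², x = 3.8 in, Ī = 139.4 in⁴.
By symmetry the centroid is at mid-width, x̄ = 3.8 in.
All pieces are centred on the vertical centroidal axis, so I = ΣĪ (holes subtracted) = 24.367 in⁴.
Radius of gyration: k = √(I/A) = √(24.367 / 3.5107) = 2.6345 in.

k_y ≈ 2.63 in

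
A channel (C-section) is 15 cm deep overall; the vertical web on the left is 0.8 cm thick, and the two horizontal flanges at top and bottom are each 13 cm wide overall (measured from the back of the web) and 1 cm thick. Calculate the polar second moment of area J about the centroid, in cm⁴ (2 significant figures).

Break the section into simple shapes (no overlaps), measuring from the bottom-left corner of the bounding box.
Web: 0.8 × 15, A = 12 cm², y = 7.5 cm, Ī = 225 cm⁴.
Top flange (beyond web): 12.2 × 1, A = 12.2 cm², y = 14.5 cm, Ī = 1.017 cm⁴.
Bottom flange (beyond web): 12.2 × 1, A = 12.2 cm², y = 0.5 cm, Ī = 1.017 cm⁴.
By symmetry the centroid is at mid-height, ȳ = 7.5 cm.
Transfer each piece to the centroidal x-axis using Ī + A·d² with d = y − 7.5:
  web: d = 0 cm → contributes +225 cm⁴
  top flange (beyond web): d = 7 cm → contributes +598.8 cm⁴
  bottom flange (beyond web): d = -7 cm → contributes +598.8 cm⁴
Total I = 1 423 cm⁴.
For the y-axis: x̄ = 4.757 cm.
Repeating about the centroidal y-axis gives I_y = 643.1 cm⁴.
Polar second moment: J = I_x + I_y = 2 066 cm⁴.

J ≈ 2100 cm⁴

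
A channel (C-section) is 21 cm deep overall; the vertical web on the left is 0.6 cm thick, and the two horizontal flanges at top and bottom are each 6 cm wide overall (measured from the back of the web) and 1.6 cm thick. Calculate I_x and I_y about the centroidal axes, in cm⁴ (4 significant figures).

I_x ≈ 2093 cm⁴, I_y ≈ 107.9 cm⁴

Split into non-overlapping primitives; take the origin at the lower-left of the bounding box.
Web: 0.6 × 21, A = 12.6 cm², y = 10.5 cm, Ī = 463.05 cm⁴.
Top flange (beyond web): 5.4 × 1.6, A = 8.64 cm², y = 20.2 cm, Ī = 1.8432 cm⁴.
Bottom flange (beyond web): 5.4 × 1.6, A = 8.64 cm², y = 0.8 cm, Ī = 1.8432 cm⁴.
By symmetry the centroid is at mid-height, ȳ = 10.5 cm.
Transfer each piece to the centroidal x-axis using Ī + A·d² with d = y − 10.5:
  web: d = 0 cm → contributes +463.05 cm⁴
  top flange (beyond web): d = 9.7 cm → contributes +814.781 cm⁴
  bottom flange (beyond web): d = -9.7 cm → contributes +814.781 cm⁴
Total I = 2092.61 cm⁴.
For the y-axis: x̄ = 2.03494 cm.
Repeating about the centroidal y-axis gives I_y = 107.949 cm⁴.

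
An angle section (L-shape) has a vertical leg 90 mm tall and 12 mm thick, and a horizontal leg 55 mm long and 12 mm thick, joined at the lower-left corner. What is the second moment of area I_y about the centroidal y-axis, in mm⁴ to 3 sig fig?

I_y ≈ 3.57 × 10⁵ mm⁴

Decompose the section into non-overlapping parts with the origin at the bottom-left of its bounding rectangle.
Vertical leg: 12 × 90, A = 1 080 mm², x = 6 mm, Ī = 12 960 mm⁴.
Horizontal leg (remainder): 43 × 12, A = 516 mm², x = 33.5 mm, Ī = 79 507 mm⁴.
Centroid: x̄ = ΣA·x / ΣA = 14.891 mm.
Transfer each piece to the centroidal y-axis using Ī + A·d² with d = x − 14.891:
  vertical leg: d = -8.891 mm → contributes +98 333 mm⁴
  horizontal leg (remainder): d = 18.609 mm → contributes +258 196 mm⁴
Total I = 356 529 mm⁴.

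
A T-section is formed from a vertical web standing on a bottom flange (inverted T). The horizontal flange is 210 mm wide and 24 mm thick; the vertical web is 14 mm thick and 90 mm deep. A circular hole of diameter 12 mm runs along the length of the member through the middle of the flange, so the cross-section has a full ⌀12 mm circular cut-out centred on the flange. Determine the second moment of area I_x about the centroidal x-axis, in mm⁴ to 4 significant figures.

Split into non-overlapping primitives; take the origin at the lower-left of the bounding box.
Flange: 210 × 24, A = 5 040 mm², y = 12 mm, Ī = 241 920 mm⁴.
Web: 14 × 90, A = 1 260 mm², y = 69 mm, Ī = 850 500 mm⁴.
Hole (subtracted): ⌀12, A = 113.097 mm², y = 12 mm, Ī = 1017.88 mm⁴.
Centroid: ȳ = ΣA·y / ΣA = 23.6084 mm.
Transfer each piece to the centroidal x-axis using Ī + A·d² with d = y − 23.6084:
  flange: d = -11.6084 mm → contributes +921 084 mm⁴
  web: d = 45.3916 mm → contributes +3 446 601 mm⁴
  hole: d = -11.6084 mm → contributes −16258.3 mm⁴
Total I = 4 351 427 mm⁴.

I_x ≈ 4.351 × 10⁶ mm⁴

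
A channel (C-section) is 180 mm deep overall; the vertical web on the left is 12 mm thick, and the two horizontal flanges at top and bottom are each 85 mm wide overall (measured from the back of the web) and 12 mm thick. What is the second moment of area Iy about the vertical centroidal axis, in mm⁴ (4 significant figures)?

Iy ≈ 2.551 × 10⁶ mm⁴

Split into non-overlapping primitives; take the origin at the lower-left of the bounding box.
Web: 12 × 180, A = 2 160 mm², x = 6 mm, Ī = 25 920 mm⁴.
Top flange (beyond web): 73 × 12, A = 876 mm², x = 48.5 mm, Ī = 389 017 mm⁴.
Bottom flange (beyond web): 73 × 12, A = 876 mm², x = 48.5 mm, Ī = 389 017 mm⁴.
Centroid: x̄ = ΣA·x / ΣA = 25.0337 mm.
Transfer each piece to the vertical centroidal axis using Ī + A·d² with d = x − 25.0337:
  web: d = -19.0337 mm → contributes +808 452 mm⁴
  top flange (beyond web): d = 23.4663 mm → contributes +871 400 mm⁴
  bottom flange (beyond web): d = 23.4663 mm → contributes +871 400 mm⁴
Total I = 2 551 252 mm⁴.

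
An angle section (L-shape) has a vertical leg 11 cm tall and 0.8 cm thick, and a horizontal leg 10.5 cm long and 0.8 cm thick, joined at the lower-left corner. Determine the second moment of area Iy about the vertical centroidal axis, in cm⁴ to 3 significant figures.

Iy ≈ 175 cm⁴

Break the section into simple shapes (no overlaps), measuring from the bottom-left corner of the bounding box.
Vertical leg: 0.8 × 11, A = 8.8 cm², x = 0.4 cm, Ī = 0.46933 cm⁴.
Horizontal leg (remainder): 9.7 × 0.8, A = 7.76 cm², x = 5.65 cm, Ī = 60.845 cm⁴.
Centroid: x̄ = ΣA·x / ΣA = 2.8601 cm.
Transfer each piece to the vertical centroidal axis using Ī + A·d² with d = x − 2.8601:
  vertical leg: d = -2.4601 cm → contributes +53.73 cm⁴
  horizontal leg (remainder): d = 2.7899 cm → contributes +121.24 cm⁴
Total I = 174.97 cm⁴.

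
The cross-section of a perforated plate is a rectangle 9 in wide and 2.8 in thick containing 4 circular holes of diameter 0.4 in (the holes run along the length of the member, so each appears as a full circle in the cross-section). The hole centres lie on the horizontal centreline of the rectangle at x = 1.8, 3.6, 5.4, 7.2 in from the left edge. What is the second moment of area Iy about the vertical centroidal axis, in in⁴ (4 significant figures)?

Treat the section as a set of non-overlapping primitives; coordinates are from the bounding-box lower-left.
Plate: 9 × 2.8, A = 25.2 in², x = 4.5 in, Ī = 170.1 in⁴.
Hole 1 (subtracted): ⌀0.4, A = 0.125664 in², x = 1.8 in, Ī = 0.00125664 in⁴.
Hole 2 (subtracted): ⌀0.4, A = 0.125664 in², x = 3.6 in, Ī = 0.00125664 in⁴.
Hole 3 (subtracted): ⌀0.4, A = 0.125664 in², x = 5.4 in, Ī = 0.00125664 in⁴.
Hole 4 (subtracted): ⌀0.4, A = 0.125664 in², x = 7.2 in, Ī = 0.00125664 in⁴.
By symmetry the centroid is at mid-width, x̄ = 4.5 in.
Transfer each piece to the vertical centroidal axis using Ī + A·d² with d = x − 4.5:
  plate: d = 0 in → contributes +170.1 in⁴
  hole 1: d = -2.7 in → contributes −0.917345 in⁴
  hole 2: d = -0.9 in → contributes −0.103044 in⁴
  hole 3: d = 0.9 in → contributes −0.103044 in⁴
  hole 4: d = 2.7 in → contributes −0.917345 in⁴
Total I = 168.059 in⁴.

Iy ≈ 168.1 in⁴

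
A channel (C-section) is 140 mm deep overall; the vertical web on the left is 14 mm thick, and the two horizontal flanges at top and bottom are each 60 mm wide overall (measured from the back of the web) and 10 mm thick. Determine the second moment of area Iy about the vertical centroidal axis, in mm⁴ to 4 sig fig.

Iy ≈ 7.577 × 10⁵ mm⁴

Split into non-overlapping primitives; take the origin at the lower-left of the bounding box.
Web: 14 × 140, A = 1 960 mm², x = 7 mm, Ī = 32013.3 mm⁴.
Top flange (beyond web): 46 × 10, A = 460 mm², x = 37 mm, Ī = 81113.3 mm⁴.
Bottom flange (beyond web): 46 × 10, A = 460 mm², x = 37 mm, Ī = 81113.3 mm⁴.
Centroid: x̄ = ΣA·x / ΣA = 16.5833 mm.
Transfer each piece to the vertical centroidal axis using Ī + A·d² with d = x − 16.5833:
  web: d = -9.58333 mm → contributes +212 020 mm⁴
  top flange (beyond web): d = 20.4167 mm → contributes +272 860 mm⁴
  bottom flange (beyond web): d = 20.4167 mm → contributes +272 860 mm⁴
Total I = 757 740 mm⁴.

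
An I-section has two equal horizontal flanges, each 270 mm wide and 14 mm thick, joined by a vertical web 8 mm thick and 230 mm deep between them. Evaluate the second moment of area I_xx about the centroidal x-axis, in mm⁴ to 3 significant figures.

Decompose the section into non-overlapping parts with the origin at the bottom-left of its bounding rectangle.
Bottom flange: 270 × 14, A = 3 780 mm², y = 7 mm, Ī = 61 740 mm⁴.
Web: 8 × 230, A = 1 840 mm², y = 129 mm, Ī = 8 111 333 mm⁴.
Top flange: 270 × 14, A = 3 780 mm², y = 251 mm, Ī = 61 740 mm⁴.
By symmetry the centroid is at mid-height, ȳ = 129 mm.
Transfer each piece to the centroidal x-axis using Ī + A·d² with d = y − 129:
  bottom flange: d = -122 mm → contributes +56 323 260 mm⁴
  web: d = 0 mm → contributes +8 111 333 mm⁴
  top flange: d = 122 mm → contributes +56 323 260 mm⁴
Total I = 120 757 853 mm⁴.

I_xx ≈ 1.21 × 10⁸ mm⁴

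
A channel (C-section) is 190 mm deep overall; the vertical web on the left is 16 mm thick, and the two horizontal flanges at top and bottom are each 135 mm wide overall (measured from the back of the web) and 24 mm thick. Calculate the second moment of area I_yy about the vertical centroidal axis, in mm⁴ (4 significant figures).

Treat the section as a set of non-overlapping primitives; coordinates are from the bounding-box lower-left.
Web: 16 × 190, A = 3 040 mm², x = 8 mm, Ī = 64853.3 mm⁴.
Top flange (beyond web): 119 × 24, A = 2 856 mm², x = 75.5 mm, Ī = 3 370 318 mm⁴.
Bottom flange (beyond web): 119 × 24, A = 2 856 mm², x = 75.5 mm, Ī = 3 370 318 mm⁴.
Centroid: x̄ = ΣA·x / ΣA = 52.0539 mm.
Transfer each piece to the vertical centroidal axis using Ī + A·d² with d = x − 52.0539:
  web: d = -44.0539 mm → contributes +5 964 730 mm⁴
  top flange (beyond web): d = 23.4461 mm → contributes +4 940 313 mm⁴
  bottom flange (beyond web): d = 23.4461 mm → contributes +4 940 313 mm⁴
Total I = 15 845 356 mm⁴.

I_yy ≈ 1.585 × 10⁷ mm⁴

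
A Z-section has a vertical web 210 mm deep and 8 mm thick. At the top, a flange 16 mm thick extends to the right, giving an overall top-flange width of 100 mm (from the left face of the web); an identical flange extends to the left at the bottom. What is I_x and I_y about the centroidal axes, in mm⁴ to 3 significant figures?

Treat the section as a set of non-overlapping primitives; coordinates are from the bounding-box lower-left.
Web: 8 × 210, A = 1 680 mm², y = 105 mm, Ī = 6 174 000 mm⁴.
Top flange (beyond web): 92 × 16, A = 1 472 mm², y = 202 mm, Ī = 31 403 mm⁴.
Bottom flange (beyond web): 92 × 16, A = 1 472 mm², y = 8 mm, Ī = 31 403 mm⁴.
Centroid: ȳ = ΣA·y / ΣA = 105 mm.
Transfer each piece to the centroidal x-axis using Ī + A·d² with d = y − 105:
  web: d = 0 mm → contributes +6 174 000 mm⁴
  top flange (beyond web): d = 97 mm → contributes +13 881 451 mm⁴
  bottom flange (beyond web): d = -97 mm → contributes +13 881 451 mm⁴
Total I = 33 936 901 mm⁴.
For the y-axis: x̄ = 96 mm.
Repeating about the centroidal y-axis gives I_y = 9 445 461 mm⁴.

I_x ≈ 3.39 × 10⁷ mm⁴, I_y ≈ 9.45 × 10⁶ mm⁴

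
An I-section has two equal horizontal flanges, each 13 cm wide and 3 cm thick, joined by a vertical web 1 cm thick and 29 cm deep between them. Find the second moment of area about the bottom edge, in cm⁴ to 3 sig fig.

Treat the section as a set of non-overlapping primitives; coordinates are from the bounding-box lower-left.
Bottom flange: 13 × 3, A = 39 cm², y = 1.5 cm, Ī = 29.25 cm⁴.
Web: 1 × 29, A = 29 cm², y = 17.5 cm, Ī = 2032.4 cm⁴.
Top flange: 13 × 3, A = 39 cm², y = 33.5 cm, Ī = 29.25 cm⁴.
Transfer each piece to the base of the section using Ī + A·d² with d = y − 0:
  bottom flange: d = 1.5 cm → contributes +117 cm⁴
  web: d = 17.5 cm → contributes +10 914 cm⁴
  top flange: d = 33.5 cm → contributes +43 797 cm⁴
Total I = 54 828 cm⁴.

I_base ≈ 5.48 × 10⁴ cm⁴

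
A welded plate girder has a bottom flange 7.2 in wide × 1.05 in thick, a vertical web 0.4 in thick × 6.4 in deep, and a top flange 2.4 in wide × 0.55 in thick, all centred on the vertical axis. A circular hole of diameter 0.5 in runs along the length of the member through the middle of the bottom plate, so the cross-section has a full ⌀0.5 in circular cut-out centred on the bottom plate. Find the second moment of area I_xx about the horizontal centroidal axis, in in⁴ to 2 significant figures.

I_xx ≈ 81 in⁴

Split into non-overlapping primitives; take the origin at the lower-left of the bounding box.
Bottom plate: 7.2 × 1.05, A = 7.56 in², y = 0.525 in, Ī = 0.6946 in⁴.
Web plate: 0.4 × 6.4, A = 2.56 in², y = 4.25 in, Ī = 8.738 in⁴.
Top plate: 2.4 × 0.55, A = 1.32 in², y = 7.725 in, Ī = 0.03328 in⁴.
Hole (subtracted): ⌀0.5, A = 0.1963 in², y = 0.525 in, Ī = 0.003068 in⁴.
Centroid: ȳ = ΣA·y / ΣA = 2.218 in.
Transfer each piece to the horizontal centroidal axis using Ī + A·d² with d = y − 2.218:
  bottom plate: d = -1.693 in → contributes +22.37 in⁴
  web plate: d = 2.032 in → contributes +19.3 in⁴
  top plate: d = 5.507 in → contributes +40.06 in⁴
  hole: d = -1.693 in → contributes −0.5661 in⁴
Total I = 81.17 in⁴.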